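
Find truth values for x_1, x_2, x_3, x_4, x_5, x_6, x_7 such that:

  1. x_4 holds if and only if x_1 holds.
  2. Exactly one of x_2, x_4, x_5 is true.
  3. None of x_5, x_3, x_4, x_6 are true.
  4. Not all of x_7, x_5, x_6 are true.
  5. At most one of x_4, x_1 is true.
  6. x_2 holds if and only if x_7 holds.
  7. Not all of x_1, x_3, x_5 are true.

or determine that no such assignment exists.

x_1 = False; x_2 = True; x_3 = False; x_4 = False; x_5 = False; x_6 = False; x_7 = True

  (1) x_4=F, x_1=F — same ✓
  (2) {x_2, x_4, x_5}: 1 true — exactly one ✓
  (3) {x_5, x_3, x_4, x_6}: 0 true — none ✓
  (4) {x_7, x_5, x_6}: 1/3 true — not all ✓
  (5) {x_4, x_1}: 0 true — at most one ✓
  (6) x_2=T, x_7=T — same ✓
  (7) {x_1, x_3, x_5}: 0/3 true — not all ✓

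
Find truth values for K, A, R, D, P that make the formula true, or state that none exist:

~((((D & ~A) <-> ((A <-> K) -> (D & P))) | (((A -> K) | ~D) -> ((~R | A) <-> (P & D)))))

K=T; A=F; R=F; D=F; P=F

  ~((((D & ~A) <-> ((A <-> K) -> (D & P))) | (((A -> K) | ~D) -> ((~R | A) <-> (P & D))))) = True
    ((D & ~A) <-> ((A <-> K) -> (D & P))) | (((A -> K) | ~D) -> ((~R | A) <-> (P & D))) = False
      (D & ~A) <-> ((A <-> K) -> (D & P)) = False
        D & ~A = False
          ~A = True
        (A <-> K) -> (D & P) = True
          A <-> K = False
          D & P = False
      ((A -> K) | ~D) -> ((~R | A) <-> (P & D)) = False
        (A -> K) | ~D = True
          A -> K = True
          ~D = True
        (~R | A) <-> (P & D) = False
          ~R | A = True
            ~R = True
          P & D = False
The formula evaluates to True.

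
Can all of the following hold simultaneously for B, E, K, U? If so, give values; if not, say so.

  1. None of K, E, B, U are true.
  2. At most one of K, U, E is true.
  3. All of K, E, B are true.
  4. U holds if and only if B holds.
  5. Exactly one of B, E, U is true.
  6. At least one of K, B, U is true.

Case B = True:
  Constraint (1) is violated (B=T) — contradiction.
Case B = False:
  Constraint (3) is violated (B=F) — contradiction.
Both cases fail — unsatisfiable.

UNSATISFIABLE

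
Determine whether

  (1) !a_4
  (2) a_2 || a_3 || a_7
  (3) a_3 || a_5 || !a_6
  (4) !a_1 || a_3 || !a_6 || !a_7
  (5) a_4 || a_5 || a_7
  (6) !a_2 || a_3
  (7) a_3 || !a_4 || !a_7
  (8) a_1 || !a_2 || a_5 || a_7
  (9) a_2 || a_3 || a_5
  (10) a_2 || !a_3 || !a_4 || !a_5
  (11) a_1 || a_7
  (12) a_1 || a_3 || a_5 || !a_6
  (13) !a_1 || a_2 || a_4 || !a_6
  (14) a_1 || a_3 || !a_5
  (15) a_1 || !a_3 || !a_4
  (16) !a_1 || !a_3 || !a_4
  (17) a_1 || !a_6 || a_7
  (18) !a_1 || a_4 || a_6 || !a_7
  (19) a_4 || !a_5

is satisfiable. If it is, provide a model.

a_1 = False; a_2 = True; a_3 = True; a_4 = False; a_5 = False; a_6 = True; a_7 = True

Unit clause (!a_4) forces a_4 = False.
In (a_4 || !a_5) only !a_5 is left, so a_5 = False.
In (a_4 || a_5 || a_7) only a_7 is left, so a_7 = True.
Set a_1 = False.
Set a_2 = True.
  then (!a_2 || a_3) forces a_3 = True.
Set a_6 = True.
All clauses satisfied.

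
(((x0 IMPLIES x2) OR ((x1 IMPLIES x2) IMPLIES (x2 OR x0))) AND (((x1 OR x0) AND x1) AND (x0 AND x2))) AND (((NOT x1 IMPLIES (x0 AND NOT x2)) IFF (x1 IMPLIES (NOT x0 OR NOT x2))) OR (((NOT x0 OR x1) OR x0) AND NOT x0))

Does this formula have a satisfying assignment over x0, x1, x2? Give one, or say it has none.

UNSATISFIABLE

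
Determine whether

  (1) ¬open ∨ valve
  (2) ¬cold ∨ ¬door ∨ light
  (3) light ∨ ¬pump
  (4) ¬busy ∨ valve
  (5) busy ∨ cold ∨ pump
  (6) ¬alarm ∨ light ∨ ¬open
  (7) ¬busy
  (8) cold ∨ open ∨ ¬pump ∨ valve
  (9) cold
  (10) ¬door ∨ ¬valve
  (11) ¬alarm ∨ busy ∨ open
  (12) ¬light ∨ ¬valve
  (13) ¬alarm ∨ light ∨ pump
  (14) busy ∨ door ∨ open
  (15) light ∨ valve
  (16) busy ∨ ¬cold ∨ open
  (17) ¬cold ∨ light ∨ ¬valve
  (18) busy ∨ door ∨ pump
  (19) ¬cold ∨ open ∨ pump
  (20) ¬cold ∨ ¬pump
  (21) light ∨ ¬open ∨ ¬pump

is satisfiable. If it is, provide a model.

Case busy = True:
  Clause (¬busy) is falsified — contradiction.
Case busy = False:
  (cold) forces cold = True.
  (busy ∨ ¬cold ∨ open) forces open = True.
  (¬open ∨ valve) forces valve = True.
  (¬door ∨ ¬valve) forces door = False.
  (¬light ∨ ¬valve) forces light = False.
  Clause (¬cold ∨ light ∨ ¬valve) is falsified — contradiction.
Both cases fail, so the formula is unsatisfiable.

Unsatisfiable — no assignment works.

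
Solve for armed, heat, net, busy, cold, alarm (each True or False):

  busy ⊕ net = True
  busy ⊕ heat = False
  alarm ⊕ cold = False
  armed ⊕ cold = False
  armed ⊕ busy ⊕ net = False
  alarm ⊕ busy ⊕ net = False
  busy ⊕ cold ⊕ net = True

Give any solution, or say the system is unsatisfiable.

Adding constraints 4, 5, 7 mod 2: every variable appears an even number of times on the left, so the left side is 0.
But the right sides sum to 1 (mod 2). 0 ≠ 1 — the system is inconsistent.

No satisfying assignment exists.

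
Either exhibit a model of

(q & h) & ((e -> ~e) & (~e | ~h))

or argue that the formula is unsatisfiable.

q = True, h = True, e = False

  q & h = True
  (e -> ~e) & (~e | ~h) = True
    e -> ~e = True
      ~e = True
    ~e | ~h = True
      ~e = True
      ~h = False
Both conjuncts True, so the formula holds.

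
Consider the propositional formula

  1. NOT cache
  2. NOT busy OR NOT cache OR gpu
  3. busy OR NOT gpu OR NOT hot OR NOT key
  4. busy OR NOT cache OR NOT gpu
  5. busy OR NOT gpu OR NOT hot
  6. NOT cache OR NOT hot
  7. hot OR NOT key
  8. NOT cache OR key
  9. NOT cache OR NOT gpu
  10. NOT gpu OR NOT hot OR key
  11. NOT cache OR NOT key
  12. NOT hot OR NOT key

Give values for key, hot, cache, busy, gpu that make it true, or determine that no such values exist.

key = False, hot = True, cache = False, busy = True, gpu = False

Unit clause (NOT cache) forces cache = False.
Set key = False.
Set hot = True.
  then (NOT gpu OR NOT hot OR key) forces gpu = False.
Set busy = True.
All clauses satisfied.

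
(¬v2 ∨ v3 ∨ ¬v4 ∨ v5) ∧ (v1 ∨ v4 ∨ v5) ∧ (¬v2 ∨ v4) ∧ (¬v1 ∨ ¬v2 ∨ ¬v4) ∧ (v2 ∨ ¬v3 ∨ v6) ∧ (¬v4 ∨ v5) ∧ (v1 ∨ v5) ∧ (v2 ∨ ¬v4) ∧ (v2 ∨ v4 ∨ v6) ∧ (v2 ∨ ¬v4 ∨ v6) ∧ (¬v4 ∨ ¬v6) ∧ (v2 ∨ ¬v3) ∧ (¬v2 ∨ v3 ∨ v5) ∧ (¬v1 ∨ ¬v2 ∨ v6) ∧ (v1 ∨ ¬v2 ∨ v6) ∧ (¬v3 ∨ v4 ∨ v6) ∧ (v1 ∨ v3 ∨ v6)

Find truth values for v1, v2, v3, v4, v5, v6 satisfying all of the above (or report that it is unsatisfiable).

v1: True; v2: False; v3: False; v4: False; v5: False; v6: True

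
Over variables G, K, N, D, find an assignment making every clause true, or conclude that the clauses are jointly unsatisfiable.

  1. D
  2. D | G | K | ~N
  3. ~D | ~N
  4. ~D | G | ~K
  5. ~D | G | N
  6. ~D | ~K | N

G = True, K = False, N = False, D = True

Unit clause (D) forces D = True.
In (~D | ~N) only ~N is left, so N = False.
In (~D | G | N) only G is left, so G = True.
In (~D | ~K | N) only ~K is left, so K = False.
All clauses satisfied.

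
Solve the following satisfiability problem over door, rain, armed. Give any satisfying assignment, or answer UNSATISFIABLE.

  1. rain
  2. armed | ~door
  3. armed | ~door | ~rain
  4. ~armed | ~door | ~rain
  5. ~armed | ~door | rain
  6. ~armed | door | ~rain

Unit clause (rain) forces rain = True.
Set door = False.
  then (~armed | door | ~rain) forces armed = False.
Check each clause:
  (rain): rain holds.
  (armed | ~door): ~door holds.
  (armed | ~door | ~rain): ~door holds.
  (~armed | ~door | ~rain): ~armed holds.
  (~armed | ~door | rain): ~armed holds.
  (~armed | door | ~rain): ~armed holds.
All clauses satisfied.

door=F, rain=T, armed=F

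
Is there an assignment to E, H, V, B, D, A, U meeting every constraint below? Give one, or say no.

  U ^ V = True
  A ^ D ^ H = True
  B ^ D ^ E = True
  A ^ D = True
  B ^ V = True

E = False, H = False, V = True, B = False, D = True, A = False, U = False

U ^ V = F ^ T = True ✓
A ^ D ^ H = F ^ T ^ F = True ✓
B ^ D ^ E = F ^ T ^ F = True ✓
A ^ D = F ^ T = True ✓
B ^ V = F ^ T = True ✓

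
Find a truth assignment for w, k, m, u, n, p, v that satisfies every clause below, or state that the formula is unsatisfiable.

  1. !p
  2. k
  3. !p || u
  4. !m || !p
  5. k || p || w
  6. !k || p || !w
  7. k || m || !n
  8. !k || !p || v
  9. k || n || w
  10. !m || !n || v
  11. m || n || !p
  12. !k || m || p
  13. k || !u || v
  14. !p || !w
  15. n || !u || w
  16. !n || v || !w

w = False, k = True, m = True, u = False, n = False, p = False, v = False

Unit clause (!p) forces p = False.
Unit clause (k) forces k = True.
In (!k || p || !w) only !w is left, so w = False.
In (!k || m || p) only m is left, so m = True.
Set u = False.
Set n = False.
Set v = False.
All clauses satisfied.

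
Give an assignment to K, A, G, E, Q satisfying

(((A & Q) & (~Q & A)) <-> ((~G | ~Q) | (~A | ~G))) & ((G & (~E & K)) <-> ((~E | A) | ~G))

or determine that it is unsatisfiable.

K=T, A=T, G=T, E=F, Q=T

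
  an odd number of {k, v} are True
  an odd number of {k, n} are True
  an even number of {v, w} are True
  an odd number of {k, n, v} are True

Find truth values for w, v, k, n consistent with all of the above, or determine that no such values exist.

w = False, v = False, k = True, n = False

{k, v}: 1 true → odd ✓
{k, n}: 1 true → odd ✓
{v, w}: 0 true → even ✓
{k, n, v}: 1 true → odd ✓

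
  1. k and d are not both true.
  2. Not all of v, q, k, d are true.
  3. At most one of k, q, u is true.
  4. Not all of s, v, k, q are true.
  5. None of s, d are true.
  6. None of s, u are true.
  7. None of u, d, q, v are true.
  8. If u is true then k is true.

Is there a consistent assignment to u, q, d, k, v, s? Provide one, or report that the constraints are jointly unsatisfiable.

u: False; q: False; d: False; k: False; v: False; s: False

  (1) k=F, d=F — not both ✓
  (2) {v, q, k, d}: 0/4 true — not all ✓
  (3) {k, q, u}: 0 true — at most one ✓
  (4) {s, v, k, q}: 0/4 true — not all ✓
  (5) {s, d}: 0 true — none ✓
  (6) {s, u}: 0 true — none ✓
  (7) {u, d, q, v}: 0 true — none ✓
  (8) u=F ⇒ k: vacuous ✓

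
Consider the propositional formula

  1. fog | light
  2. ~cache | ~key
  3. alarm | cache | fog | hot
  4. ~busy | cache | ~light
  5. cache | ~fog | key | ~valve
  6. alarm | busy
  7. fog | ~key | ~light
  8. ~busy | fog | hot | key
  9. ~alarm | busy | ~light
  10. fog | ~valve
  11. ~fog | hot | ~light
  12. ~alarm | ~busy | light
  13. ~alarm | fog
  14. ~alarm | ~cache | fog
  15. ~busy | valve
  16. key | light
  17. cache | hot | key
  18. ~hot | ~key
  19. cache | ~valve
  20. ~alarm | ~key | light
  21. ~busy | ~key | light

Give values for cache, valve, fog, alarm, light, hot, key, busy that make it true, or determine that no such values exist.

cache: True, valve: True, fog: True, alarm: False, light: True, hot: True, key: False, busy: True

Set cache = True.
  then (~cache | ~key) forces key = False.
  then (key | light) forces light = True.
Try valve = False:
  (~busy | valve) forces busy = False.
  (alarm | busy) forces alarm = True.
  clause (~alarm | busy | ~light) is falsified — backtrack.
So valve = True.
  then (fog | ~valve) forces fog = True.
  then (~fog | hot | ~light) forces hot = True.
Set alarm = False.
  then (alarm | busy) forces busy = True.
All clauses satisfied.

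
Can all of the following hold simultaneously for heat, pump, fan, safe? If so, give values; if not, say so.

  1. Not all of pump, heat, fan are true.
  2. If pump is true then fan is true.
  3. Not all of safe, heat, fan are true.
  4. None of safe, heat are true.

heat=F; pump=T; fan=T; safe=F

  (1) {pump, heat, fan}: 2/3 true — not all ✓
  (2) pump=T ⇒ fan: T ✓
  (3) {safe, heat, fan}: 1/3 true — not all ✓
  (4) {safe, heat}: 0 true — none ✓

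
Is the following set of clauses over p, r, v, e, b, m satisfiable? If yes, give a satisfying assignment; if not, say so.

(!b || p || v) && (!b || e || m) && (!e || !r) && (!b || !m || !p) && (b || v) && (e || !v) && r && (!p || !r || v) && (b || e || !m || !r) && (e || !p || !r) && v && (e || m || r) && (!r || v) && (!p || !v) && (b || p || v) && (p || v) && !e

The formula is unsatisfiable.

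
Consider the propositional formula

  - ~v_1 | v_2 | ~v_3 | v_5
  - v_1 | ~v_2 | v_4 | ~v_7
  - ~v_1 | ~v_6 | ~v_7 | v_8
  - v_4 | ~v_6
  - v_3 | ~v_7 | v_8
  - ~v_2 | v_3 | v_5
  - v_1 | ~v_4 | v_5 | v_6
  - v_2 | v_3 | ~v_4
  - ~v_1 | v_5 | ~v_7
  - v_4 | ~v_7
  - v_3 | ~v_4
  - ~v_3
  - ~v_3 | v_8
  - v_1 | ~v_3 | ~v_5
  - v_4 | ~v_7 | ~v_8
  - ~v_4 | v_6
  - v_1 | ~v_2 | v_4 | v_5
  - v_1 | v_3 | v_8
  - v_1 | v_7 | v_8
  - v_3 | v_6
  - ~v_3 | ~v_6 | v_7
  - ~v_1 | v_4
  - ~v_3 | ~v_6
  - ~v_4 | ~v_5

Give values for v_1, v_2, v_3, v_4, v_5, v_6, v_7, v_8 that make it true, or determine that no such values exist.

No satisfying assignment exists.

Case v_3 = True:
  Clause (~v_3) is falsified — contradiction.
Case v_3 = False:
  (v_3 | ~v_4) forces v_4 = False.
  (v_4 | ~v_6) forces v_6 = False.
  Clause (v_3 | v_6) is falsified — contradiction.
Both cases fail, so the formula is unsatisfiable.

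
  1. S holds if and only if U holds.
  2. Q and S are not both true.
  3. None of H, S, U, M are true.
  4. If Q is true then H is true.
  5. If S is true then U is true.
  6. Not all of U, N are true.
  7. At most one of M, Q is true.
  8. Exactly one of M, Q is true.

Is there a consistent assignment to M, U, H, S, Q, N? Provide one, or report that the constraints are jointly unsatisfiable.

UNSATISFIABLE

Case M = True:
  Constraint (3) is violated (M=T) — contradiction.
Case M = False:
  (3) forces H = False.
  (3) forces S = False.
  (1) with S=F forces U = False.
  (4) with H=F forces Q = False.
  Constraint (8) is violated (M=F, Q=F) — contradiction.
Both cases fail — unsatisfiable.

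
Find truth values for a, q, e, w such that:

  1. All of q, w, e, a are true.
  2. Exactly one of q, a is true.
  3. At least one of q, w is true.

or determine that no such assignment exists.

No satisfying assignment exists.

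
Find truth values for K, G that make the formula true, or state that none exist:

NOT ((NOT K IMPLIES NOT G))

K: False, G: True

  NOT ((NOT K IMPLIES NOT G)) = True
    NOT K IMPLIES NOT G = False
      NOT K = True
      NOT G = False
The formula evaluates to True.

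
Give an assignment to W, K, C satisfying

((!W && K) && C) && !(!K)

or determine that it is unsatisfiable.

W=F; K=T; C=T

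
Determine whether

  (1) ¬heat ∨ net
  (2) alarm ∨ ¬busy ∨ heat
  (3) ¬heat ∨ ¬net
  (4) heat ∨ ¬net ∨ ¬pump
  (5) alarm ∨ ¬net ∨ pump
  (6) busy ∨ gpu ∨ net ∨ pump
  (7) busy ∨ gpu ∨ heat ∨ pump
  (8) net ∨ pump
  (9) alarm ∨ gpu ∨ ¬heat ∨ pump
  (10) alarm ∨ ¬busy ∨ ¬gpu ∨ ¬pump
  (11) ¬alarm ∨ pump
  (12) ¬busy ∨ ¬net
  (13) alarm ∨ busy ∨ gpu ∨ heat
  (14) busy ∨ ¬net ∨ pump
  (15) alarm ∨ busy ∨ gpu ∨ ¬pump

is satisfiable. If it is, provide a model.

Try net = True:
  (¬heat ∨ ¬net) forces heat = False.
  (heat ∨ ¬net ∨ ¬pump) forces pump = False.
  (alarm ∨ ¬net ∨ pump) forces alarm = True.
  clause (¬alarm ∨ pump) is falsified — backtrack.
So net = False.
  then (¬heat ∨ net) forces heat = False.
  then (net ∨ pump) forces pump = True.
Set busy = False.
Set alarm = False.
  then (alarm ∨ busy ∨ gpu ∨ heat) forces gpu = True.
All clauses satisfied.

net = False, busy = False, alarm = False, heat = False, gpu = True, pump = True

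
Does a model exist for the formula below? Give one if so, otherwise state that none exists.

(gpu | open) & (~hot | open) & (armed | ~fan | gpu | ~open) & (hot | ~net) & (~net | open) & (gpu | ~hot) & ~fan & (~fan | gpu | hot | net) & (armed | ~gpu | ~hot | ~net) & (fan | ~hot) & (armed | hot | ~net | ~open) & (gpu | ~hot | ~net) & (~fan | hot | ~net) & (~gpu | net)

armed: True; open: True; net: False; hot: False; fan: False; gpu: False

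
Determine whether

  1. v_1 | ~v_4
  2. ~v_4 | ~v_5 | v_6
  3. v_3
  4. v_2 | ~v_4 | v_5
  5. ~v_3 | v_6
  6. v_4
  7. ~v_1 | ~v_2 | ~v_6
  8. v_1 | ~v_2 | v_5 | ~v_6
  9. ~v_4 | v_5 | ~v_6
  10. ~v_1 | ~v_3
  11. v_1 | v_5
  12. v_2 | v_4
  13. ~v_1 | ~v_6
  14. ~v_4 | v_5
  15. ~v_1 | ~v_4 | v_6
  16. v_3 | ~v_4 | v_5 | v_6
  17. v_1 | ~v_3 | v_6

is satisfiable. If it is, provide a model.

UNSATISFIABLE

Case v_1 = True:
  (v_3) forces v_3 = True.
  Clause (~v_1 | ~v_3) is falsified — contradiction.
Case v_1 = False:
  (v_1 | ~v_4) forces v_4 = False.
  Clause (v_4) is falsified — contradiction.
Both cases fail, so the formula is unsatisfiable.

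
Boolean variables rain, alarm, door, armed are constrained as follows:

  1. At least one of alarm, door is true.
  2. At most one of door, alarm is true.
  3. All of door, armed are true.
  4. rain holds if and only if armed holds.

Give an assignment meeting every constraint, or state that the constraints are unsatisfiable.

rain: True; alarm: False; door: True; armed: True

  (1) {alarm, door}: 1 true — at least one ✓
  (2) {door, alarm}: 1 true — at most one ✓
  (3) {door, armed}: all 2 true ✓
  (4) rain=T, armed=T — same ✓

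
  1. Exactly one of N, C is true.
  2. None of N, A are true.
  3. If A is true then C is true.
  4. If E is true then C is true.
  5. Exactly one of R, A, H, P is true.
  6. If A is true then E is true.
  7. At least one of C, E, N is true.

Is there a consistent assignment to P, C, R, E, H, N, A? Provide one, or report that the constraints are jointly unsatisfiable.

P=F; C=T; R=T; E=F; H=F; N=F; A=F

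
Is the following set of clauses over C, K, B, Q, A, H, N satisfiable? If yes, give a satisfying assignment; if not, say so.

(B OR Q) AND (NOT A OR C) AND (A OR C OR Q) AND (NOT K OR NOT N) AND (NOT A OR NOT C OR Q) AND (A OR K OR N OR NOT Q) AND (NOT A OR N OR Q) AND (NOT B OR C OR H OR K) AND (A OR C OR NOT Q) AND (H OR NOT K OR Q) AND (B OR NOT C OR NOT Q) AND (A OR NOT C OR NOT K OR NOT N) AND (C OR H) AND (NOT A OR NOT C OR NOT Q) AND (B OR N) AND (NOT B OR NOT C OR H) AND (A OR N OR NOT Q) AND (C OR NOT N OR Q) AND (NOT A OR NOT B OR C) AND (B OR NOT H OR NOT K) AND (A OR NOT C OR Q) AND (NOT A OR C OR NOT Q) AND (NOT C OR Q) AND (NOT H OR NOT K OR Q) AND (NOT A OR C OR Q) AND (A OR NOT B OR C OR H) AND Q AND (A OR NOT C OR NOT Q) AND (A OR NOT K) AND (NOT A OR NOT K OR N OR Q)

Unsatisfiable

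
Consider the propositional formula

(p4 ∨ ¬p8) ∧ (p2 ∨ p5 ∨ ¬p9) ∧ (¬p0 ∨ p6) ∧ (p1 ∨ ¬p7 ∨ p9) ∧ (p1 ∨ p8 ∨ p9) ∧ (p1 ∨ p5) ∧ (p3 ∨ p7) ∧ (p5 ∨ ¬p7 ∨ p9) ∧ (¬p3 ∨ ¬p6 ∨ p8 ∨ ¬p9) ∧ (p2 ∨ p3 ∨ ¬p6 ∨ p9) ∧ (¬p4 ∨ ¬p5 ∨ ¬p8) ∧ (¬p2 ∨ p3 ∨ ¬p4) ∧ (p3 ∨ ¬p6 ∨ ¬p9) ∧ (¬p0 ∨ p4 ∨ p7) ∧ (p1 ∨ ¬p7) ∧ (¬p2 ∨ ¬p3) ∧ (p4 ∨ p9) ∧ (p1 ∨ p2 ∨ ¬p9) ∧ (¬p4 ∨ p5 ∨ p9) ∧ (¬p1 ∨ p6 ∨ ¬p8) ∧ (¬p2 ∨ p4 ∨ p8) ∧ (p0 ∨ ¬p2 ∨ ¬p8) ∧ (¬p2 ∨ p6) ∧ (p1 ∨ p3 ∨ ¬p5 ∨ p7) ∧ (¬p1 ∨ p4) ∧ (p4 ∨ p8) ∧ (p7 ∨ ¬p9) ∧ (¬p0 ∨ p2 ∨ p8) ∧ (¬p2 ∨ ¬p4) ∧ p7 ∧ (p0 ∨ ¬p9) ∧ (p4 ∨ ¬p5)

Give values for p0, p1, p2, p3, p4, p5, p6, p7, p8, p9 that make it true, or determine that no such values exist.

Unit clause (p7) forces p7 = True.
In (p1 ∨ ¬p7) only p1 is left, so p1 = True.
In (¬p1 ∨ p4) only p4 is left, so p4 = True.
In (¬p2 ∨ ¬p4) only ¬p2 is left, so p2 = False.
Try p0 = True:
  (¬p0 ∨ p6) forces p6 = True.
  (¬p0 ∨ p2 ∨ p8) forces p8 = True.
  (¬p4 ∨ ¬p5 ∨ ¬p8) forces p5 = False.
  (p2 ∨ p5 ∨ ¬p9) forces p9 = False.
  clause (p5 ∨ ¬p7 ∨ p9) is falsified — backtrack.
So p0 = False.
  then (p0 ∨ ¬p9) forces p9 = False.
  then (p5 ∨ ¬p7 ∨ p9) forces p5 = True.
  then (¬p4 ∨ ¬p5 ∨ ¬p8) forces p8 = False.
Set p3 = False.
  then (p2 ∨ p3 ∨ ¬p6 ∨ p9) forces p6 = False.
All clauses satisfied.

p0: False, p1: True, p2: False, p3: False, p4: True, p5: True, p6: False, p7: True, p8: False, p9: False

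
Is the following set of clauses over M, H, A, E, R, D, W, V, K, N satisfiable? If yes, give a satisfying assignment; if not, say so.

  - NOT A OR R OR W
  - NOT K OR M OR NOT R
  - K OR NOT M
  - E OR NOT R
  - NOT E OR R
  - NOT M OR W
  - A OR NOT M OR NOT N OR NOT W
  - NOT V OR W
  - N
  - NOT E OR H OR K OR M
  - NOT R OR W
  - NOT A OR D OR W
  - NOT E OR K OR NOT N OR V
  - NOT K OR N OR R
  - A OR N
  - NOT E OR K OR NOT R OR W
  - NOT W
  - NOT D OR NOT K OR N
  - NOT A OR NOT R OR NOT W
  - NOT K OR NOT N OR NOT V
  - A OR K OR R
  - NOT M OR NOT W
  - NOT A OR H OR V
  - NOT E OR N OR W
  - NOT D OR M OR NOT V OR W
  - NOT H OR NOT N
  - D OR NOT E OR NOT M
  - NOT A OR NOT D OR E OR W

Unit clause (N) forces N = True.
Unit clause (NOT W) forces W = False.
In (NOT H OR NOT N) only NOT H is left, so H = False.
In (NOT M OR W) only NOT M is left, so M = False.
In (NOT V OR W) only NOT V is left, so V = False.
In (NOT R OR W) only NOT R is left, so R = False.
In (NOT A OR H OR V) only NOT A is left, so A = False.
In (NOT E OR R) only NOT E is left, so E = False.
In (A OR K OR R) only K is left, so K = True.
Set D = True.
All clauses satisfied.

M = False, H = False, A = False, E = False, R = False, D = True, W = False, V = False, K = True, N = True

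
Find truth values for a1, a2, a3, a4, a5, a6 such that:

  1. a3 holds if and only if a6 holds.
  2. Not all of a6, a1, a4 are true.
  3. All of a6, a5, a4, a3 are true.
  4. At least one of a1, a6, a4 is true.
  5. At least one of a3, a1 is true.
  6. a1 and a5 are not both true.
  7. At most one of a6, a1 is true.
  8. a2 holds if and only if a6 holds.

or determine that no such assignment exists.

a1: False, a2: True, a3: True, a4: True, a5: True, a6: True

  (1) a3=T, a6=T — same ✓
  (2) {a6, a1, a4}: 2/3 true — not all ✓
  (3) {a6, a5, a4, a3}: all 4 true ✓
  (4) {a1, a6, a4}: 2 true — at least one ✓
  (5) {a3, a1}: 1 true — at least one ✓
  (6) a1=F, a5=T — not both ✓
  (7) {a6, a1}: 1 true — at most one ✓
  (8) a2=T, a6=T — same ✓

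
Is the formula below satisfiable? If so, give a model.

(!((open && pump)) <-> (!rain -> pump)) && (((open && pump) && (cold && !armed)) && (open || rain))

The formula is unsatisfiable.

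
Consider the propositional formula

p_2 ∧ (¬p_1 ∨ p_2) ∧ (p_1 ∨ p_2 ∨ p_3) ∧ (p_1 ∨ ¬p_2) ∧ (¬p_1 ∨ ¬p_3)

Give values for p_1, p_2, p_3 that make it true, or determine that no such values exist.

Unit clause (p_2) forces p_2 = True.
In (p_1 ∨ ¬p_2) only p_1 is left, so p_1 = True.
In (¬p_1 ∨ ¬p_3) only ¬p_3 is left, so p_3 = False.
Check each clause:
  (p_2): p_2 holds.
  (¬p_1 ∨ p_2): p_2 holds.
  (p_1 ∨ p_2 ∨ p_3): p_1 holds.
  (p_1 ∨ ¬p_2): p_1 holds.
  (¬p_1 ∨ ¬p_3): ¬p_3 holds.
All clauses satisfied.

p_1=T; p_2=T; p_3=F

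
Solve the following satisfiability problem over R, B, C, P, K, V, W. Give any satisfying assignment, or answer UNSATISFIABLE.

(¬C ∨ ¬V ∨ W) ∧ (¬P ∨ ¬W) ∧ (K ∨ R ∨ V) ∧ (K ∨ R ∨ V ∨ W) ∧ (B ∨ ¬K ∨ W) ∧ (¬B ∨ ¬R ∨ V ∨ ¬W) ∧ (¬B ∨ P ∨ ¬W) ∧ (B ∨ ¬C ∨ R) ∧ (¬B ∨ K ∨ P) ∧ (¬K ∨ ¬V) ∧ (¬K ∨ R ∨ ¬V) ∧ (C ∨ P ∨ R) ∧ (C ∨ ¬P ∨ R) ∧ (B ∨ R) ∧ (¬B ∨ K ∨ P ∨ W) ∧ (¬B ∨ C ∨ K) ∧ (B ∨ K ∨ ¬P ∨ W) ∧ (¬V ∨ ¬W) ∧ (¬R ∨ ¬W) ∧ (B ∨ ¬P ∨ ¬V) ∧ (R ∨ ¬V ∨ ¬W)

R = True, B = False, C = True, P = False, K = False, V = False, W = False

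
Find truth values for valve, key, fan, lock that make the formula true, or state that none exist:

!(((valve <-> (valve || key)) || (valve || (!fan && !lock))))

valve=F, key=T, fan=F, lock=T

  !(((valve <-> (valve || key)) || (valve || (!fan && !lock)))) = True
    (valve <-> (valve || key)) || (valve || (!fan && !lock)) = False
      valve <-> (valve || key) = False
        valve || key = True
      valve || (!fan && !lock) = False
        !fan && !lock = False
          !fan = True
          !lock = False
The formula evaluates to True.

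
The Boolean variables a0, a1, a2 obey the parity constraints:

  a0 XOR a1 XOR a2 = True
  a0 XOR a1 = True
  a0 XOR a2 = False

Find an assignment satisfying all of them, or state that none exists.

a0: False, a1: True, a2: False

a0 XOR a1 XOR a2 = F XOR T XOR F = True ✓
a0 XOR a1 = F XOR T = True ✓
a0 XOR a2 = F XOR F = False ✓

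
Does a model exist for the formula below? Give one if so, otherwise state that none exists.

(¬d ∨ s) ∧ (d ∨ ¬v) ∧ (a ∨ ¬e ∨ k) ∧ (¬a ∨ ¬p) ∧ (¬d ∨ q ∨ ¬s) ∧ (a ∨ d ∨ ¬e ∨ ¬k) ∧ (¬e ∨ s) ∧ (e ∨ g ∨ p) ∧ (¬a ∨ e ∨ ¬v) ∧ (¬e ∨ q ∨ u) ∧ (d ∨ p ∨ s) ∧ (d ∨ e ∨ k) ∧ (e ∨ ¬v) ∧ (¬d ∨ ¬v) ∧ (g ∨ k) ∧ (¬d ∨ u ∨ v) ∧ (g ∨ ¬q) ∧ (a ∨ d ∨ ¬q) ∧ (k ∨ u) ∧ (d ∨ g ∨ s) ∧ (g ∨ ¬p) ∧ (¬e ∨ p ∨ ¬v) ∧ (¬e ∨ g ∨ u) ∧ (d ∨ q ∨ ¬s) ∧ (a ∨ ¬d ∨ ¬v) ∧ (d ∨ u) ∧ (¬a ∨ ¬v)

Set q = True.
  then (g ∨ ¬q) forces g = True.
Set p = False.
Set d = True.
  then (¬d ∨ s) forces s = True.
  then (¬d ∨ ¬v) forces v = False.
  then (¬d ∨ u ∨ v) forces u = True.
Set k = False.
Set a = True.
Set e = False.
All clauses satisfied.

q = True, p = False, d = True, s = True, u = True, k = False, v = False, g = True, a = True, e = False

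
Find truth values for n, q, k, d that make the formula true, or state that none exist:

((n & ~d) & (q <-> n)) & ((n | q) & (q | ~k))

n: True; q: True; k: False; d: False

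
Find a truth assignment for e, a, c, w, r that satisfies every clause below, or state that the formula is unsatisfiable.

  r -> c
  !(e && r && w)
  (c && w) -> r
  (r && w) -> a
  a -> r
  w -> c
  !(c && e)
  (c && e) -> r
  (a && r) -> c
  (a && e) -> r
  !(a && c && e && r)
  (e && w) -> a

e = True, a = False, c = False, w = False, r = False

Set e = True.
  then (!c || !e) forces c = False.
  then (c || !w) forces w = False.
  then (c || !r) forces r = False.
  then (!a || r) forces a = False.
All clauses satisfied.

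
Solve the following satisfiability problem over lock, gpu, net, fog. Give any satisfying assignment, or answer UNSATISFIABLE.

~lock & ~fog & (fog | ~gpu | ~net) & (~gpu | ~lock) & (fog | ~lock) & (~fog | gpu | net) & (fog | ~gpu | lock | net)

lock=F, gpu=F, net=T, fog=F

Unit clause (~lock) forces lock = False.
Unit clause (~fog) forces fog = False.
Try gpu = True:
  (fog | ~gpu | ~net) forces net = False.
  clause (fog | ~gpu | lock | net) is falsified — backtrack.
So gpu = False.
Set net = True.
Check each clause:
  (~lock): ~lock holds.
  (~fog): ~fog holds.
  (fog | ~gpu | ~net): ~gpu holds.
  (~gpu | ~lock): ~gpu holds.
  (fog | ~lock): ~lock holds.
  (~fog | gpu | net): ~fog holds.
  (fog | ~gpu | lock | net): ~gpu holds.
All clauses satisfied.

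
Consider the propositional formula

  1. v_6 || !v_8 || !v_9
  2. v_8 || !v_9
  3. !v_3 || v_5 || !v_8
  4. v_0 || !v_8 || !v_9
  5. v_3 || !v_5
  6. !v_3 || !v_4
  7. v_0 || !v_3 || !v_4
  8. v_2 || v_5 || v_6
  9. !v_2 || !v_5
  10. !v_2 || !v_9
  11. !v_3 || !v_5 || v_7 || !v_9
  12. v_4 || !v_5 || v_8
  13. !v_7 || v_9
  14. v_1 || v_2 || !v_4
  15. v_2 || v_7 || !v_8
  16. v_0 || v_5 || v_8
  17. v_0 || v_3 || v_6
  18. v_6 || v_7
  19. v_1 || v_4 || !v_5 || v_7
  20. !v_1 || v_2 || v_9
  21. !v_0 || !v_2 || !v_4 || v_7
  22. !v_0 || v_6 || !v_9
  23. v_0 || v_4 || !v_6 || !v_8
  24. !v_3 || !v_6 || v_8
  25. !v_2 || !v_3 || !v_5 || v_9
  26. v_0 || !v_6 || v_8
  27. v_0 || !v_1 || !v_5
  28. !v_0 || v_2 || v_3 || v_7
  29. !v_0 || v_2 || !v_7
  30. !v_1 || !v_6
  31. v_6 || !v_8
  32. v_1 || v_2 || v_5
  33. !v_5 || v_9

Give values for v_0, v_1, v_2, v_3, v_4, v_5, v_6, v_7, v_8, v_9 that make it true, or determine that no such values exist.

Set v_0 = True.
Set v_1 = False.
Set v_2 = True.
  then (!v_2 || !v_5) forces v_5 = False.
  then (!v_2 || !v_9) forces v_9 = False.
  then (!v_7 || v_9) forces v_7 = False.
  then (v_6 || v_7) forces v_6 = True.
  then (!v_0 || !v_2 || !v_4 || v_7) forces v_4 = False.
Try v_3 = True:
  (!v_3 || v_5 || !v_8) forces v_8 = False.
  clause (!v_3 || !v_6 || v_8) is falsified — backtrack.
So v_3 = False.
Set v_8 = True.
All clauses satisfied.

v_0=T; v_1=F; v_2=T; v_3=F; v_4=F; v_5=F; v_6=T; v_7=F; v_8=T; v_9=F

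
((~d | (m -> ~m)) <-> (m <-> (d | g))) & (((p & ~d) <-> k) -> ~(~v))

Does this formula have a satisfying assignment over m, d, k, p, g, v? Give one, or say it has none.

m = False, d = False, k = True, p = True, g = False, v = True

  (~d | (m -> ~m)) <-> (m <-> (d | g)) = True
    ~d | (m -> ~m) = True
      ~d = True
      m -> ~m = True
        ~m = True
    m <-> (d | g) = True
      d | g = False
  ((p & ~d) <-> k) -> ~(~v) = True
    (p & ~d) <-> k = True
      p & ~d = True
        ~d = True
    ~(~v) = True
      ~v = False
Both conjuncts True, so the formula holds.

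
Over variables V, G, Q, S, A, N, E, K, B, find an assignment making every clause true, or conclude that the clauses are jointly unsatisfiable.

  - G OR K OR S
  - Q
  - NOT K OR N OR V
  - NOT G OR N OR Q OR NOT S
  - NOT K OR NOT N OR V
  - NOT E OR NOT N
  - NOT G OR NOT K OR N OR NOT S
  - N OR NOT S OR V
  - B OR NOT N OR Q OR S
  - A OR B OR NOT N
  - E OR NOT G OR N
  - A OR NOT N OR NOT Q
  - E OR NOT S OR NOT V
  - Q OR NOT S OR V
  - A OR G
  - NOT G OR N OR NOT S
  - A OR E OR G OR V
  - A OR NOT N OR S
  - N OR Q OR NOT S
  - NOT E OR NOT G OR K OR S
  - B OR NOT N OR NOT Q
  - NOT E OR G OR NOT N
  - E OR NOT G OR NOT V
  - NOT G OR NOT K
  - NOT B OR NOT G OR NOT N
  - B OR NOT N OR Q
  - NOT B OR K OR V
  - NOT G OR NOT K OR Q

V: True, G: False, Q: True, S: False, A: True, N: False, E: False, K: True, B: False

Unit clause (Q) forces Q = True.
Set V = True.
Try G = True:
  (E OR NOT G OR NOT V) forces E = True.
  (NOT E OR NOT N) forces N = False.
  (NOT G OR N OR NOT S) forces S = False.
  (NOT E OR NOT G OR K OR S) forces K = True.
  clause (NOT G OR NOT K) is falsified — backtrack.
So G = False.
  then (A OR G) forces A = True.
Set S = False.
  then (G OR K OR S) forces K = True.
Set N = False.
Set E = False.
Set B = False.
All clauses satisfied.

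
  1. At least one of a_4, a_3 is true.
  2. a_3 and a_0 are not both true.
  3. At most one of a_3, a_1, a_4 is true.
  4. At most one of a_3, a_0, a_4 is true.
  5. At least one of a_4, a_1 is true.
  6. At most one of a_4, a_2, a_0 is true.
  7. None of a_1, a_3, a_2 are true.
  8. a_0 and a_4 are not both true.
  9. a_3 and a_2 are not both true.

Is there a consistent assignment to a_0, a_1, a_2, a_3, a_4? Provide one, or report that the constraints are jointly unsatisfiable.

a_0: False; a_1: False; a_2: False; a_3: False; a_4: True

  (1) {a_4, a_3}: 1 true — at least one ✓
  (2) a_3=F, a_0=F — not both ✓
  (3) {a_3, a_1, a_4}: 1 true — at most one ✓
  (4) {a_3, a_0, a_4}: 1 true — at most one ✓
  (5) {a_4, a_1}: 1 true — at least one ✓
  (6) {a_4, a_2, a_0}: 1 true — at most one ✓
  (7) {a_1, a_3, a_2}: 0 true — none ✓
  (8) a_0=F, a_4=T — not both ✓
  (9) a_3=F, a_2=F — not both ✓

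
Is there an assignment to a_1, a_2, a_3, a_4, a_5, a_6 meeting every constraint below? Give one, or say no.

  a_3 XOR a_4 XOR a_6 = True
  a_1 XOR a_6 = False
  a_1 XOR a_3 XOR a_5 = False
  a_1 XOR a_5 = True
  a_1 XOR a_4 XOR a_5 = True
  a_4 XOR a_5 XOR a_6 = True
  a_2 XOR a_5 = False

a_1=F, a_2=T, a_3=T, a_4=F, a_5=T, a_6=F

a_3 XOR a_4 XOR a_6 = T XOR F XOR F = True ✓
a_1 XOR a_6 = F XOR F = False ✓
a_1 XOR a_3 XOR a_5 = F XOR T XOR T = False ✓
a_1 XOR a_5 = F XOR T = True ✓
a_1 XOR a_4 XOR a_5 = F XOR F XOR T = True ✓
a_4 XOR a_5 XOR a_6 = F XOR T XOR F = True ✓
a_2 XOR a_5 = T XOR T = False ✓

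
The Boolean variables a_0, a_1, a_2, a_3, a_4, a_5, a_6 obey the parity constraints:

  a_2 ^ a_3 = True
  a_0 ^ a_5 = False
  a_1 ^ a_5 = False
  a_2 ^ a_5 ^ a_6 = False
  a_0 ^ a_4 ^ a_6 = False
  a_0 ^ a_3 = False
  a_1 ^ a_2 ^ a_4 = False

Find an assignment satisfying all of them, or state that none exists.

a_0 = False, a_1 = False, a_2 = True, a_3 = False, a_4 = True, a_5 = False, a_6 = True

a_2 ^ a_3 = T ^ F = True ✓
a_0 ^ a_5 = F ^ F = False ✓
a_1 ^ a_5 = F ^ F = False ✓
a_2 ^ a_5 ^ a_6 = T ^ F ^ T = False ✓
a_0 ^ a_4 ^ a_6 = F ^ T ^ T = False ✓
a_0 ^ a_3 = F ^ F = False ✓
a_1 ^ a_2 ^ a_4 = F ^ T ^ T = False ✓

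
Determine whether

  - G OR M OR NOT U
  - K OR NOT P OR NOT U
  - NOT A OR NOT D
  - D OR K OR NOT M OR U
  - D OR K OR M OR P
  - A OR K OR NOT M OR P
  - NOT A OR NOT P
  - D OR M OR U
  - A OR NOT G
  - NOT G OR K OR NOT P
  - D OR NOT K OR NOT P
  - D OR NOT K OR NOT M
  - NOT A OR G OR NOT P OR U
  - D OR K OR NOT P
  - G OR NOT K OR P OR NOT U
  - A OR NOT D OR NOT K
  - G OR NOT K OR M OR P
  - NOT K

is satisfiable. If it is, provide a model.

M=T, A=T, P=F, U=T, D=F, K=F, G=T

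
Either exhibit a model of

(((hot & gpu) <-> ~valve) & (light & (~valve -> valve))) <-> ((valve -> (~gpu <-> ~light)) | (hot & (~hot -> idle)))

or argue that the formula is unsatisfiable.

gpu: True, valve: True, light: False, hot: False, idle: True

  (((hot & gpu) <-> ~valve) & (light & (~valve -> valve))) <-> ((valve -> (~gpu <-> ~light)) | (hot & (~hot -> idle))) = True
    ((hot & gpu) <-> ~valve) & (light & (~valve -> valve)) = False
      (hot & gpu) <-> ~valve = True
        hot & gpu = False
        ~valve = False
      light & (~valve -> valve) = False
        ~valve -> valve = True
          ~valve = False
    (valve -> (~gpu <-> ~light)) | (hot & (~hot -> idle)) = False
      valve -> (~gpu <-> ~light) = False
        ~gpu <-> ~light = False
          ~gpu = False
          ~light = True
      hot & (~hot -> idle) = False
        ~hot -> idle = True
          ~hot = True
The formula evaluates to True.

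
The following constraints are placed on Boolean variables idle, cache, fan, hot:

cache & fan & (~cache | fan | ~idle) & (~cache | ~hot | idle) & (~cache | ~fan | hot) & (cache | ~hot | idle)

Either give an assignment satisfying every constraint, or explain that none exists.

idle = True, cache = True, fan = True, hot = True

Unit clause (cache) forces cache = True.
Unit clause (fan) forces fan = True.
In (~cache | ~fan | hot) only hot is left, so hot = True.
In (~cache | ~hot | idle) only idle is left, so idle = True.
Check each clause:
  (cache): cache holds.
  (fan): fan holds.
  (~cache | fan | ~idle): fan holds.
  (~cache | ~hot | idle): idle holds.
  (~cache | ~fan | hot): hot holds.
  (cache | ~hot | idle): cache holds.
All clauses satisfied.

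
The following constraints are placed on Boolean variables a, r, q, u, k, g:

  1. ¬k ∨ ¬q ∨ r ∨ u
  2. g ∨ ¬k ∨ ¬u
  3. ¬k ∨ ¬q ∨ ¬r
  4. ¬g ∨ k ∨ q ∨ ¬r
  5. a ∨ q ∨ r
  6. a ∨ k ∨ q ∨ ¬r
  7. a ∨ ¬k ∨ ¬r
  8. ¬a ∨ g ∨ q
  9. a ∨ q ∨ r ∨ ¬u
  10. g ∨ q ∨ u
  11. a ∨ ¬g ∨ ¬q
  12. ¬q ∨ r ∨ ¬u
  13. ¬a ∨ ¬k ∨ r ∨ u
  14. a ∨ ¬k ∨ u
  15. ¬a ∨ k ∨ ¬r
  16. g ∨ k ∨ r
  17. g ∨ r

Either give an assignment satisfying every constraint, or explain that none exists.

a: True, r: False, q: False, u: False, k: False, g: True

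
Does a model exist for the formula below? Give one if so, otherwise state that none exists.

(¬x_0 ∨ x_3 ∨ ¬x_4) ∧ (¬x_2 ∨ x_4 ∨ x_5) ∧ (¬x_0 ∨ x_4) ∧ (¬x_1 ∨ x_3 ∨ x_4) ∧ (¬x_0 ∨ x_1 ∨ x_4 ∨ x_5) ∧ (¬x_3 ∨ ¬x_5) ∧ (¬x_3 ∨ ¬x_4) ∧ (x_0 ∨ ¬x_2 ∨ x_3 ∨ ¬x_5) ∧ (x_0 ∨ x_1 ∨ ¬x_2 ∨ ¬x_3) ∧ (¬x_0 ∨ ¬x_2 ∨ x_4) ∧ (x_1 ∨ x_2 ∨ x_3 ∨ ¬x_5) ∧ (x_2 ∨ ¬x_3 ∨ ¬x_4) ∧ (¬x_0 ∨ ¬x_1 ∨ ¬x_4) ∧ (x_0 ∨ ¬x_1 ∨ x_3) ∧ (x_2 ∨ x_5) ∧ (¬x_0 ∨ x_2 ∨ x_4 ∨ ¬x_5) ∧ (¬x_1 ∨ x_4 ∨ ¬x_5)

x_0: False, x_1: False, x_2: True, x_3: False, x_4: True, x_5: False

Try x_0 = True:
  (¬x_0 ∨ x_4) forces x_4 = True.
  (¬x_0 ∨ x_3 ∨ ¬x_4) forces x_3 = True.
  clause (¬x_3 ∨ ¬x_4) is falsified — backtrack.
So x_0 = False.
Set x_1 = False.
Try x_2 = False:
  (x_2 ∨ x_5) forces x_5 = True.
  (¬x_3 ∨ ¬x_5) forces x_3 = False.
  clause (x_1 ∨ x_2 ∨ x_3 ∨ ¬x_5) is falsified — backtrack.
So x_2 = True.
  then (x_0 ∨ x_1 ∨ ¬x_2 ∨ ¬x_3) forces x_3 = False.
  then (x_0 ∨ ¬x_2 ∨ x_3 ∨ ¬x_5) forces x_5 = False.
  then (¬x_2 ∨ x_4 ∨ x_5) forces x_4 = True.
All clauses satisfied.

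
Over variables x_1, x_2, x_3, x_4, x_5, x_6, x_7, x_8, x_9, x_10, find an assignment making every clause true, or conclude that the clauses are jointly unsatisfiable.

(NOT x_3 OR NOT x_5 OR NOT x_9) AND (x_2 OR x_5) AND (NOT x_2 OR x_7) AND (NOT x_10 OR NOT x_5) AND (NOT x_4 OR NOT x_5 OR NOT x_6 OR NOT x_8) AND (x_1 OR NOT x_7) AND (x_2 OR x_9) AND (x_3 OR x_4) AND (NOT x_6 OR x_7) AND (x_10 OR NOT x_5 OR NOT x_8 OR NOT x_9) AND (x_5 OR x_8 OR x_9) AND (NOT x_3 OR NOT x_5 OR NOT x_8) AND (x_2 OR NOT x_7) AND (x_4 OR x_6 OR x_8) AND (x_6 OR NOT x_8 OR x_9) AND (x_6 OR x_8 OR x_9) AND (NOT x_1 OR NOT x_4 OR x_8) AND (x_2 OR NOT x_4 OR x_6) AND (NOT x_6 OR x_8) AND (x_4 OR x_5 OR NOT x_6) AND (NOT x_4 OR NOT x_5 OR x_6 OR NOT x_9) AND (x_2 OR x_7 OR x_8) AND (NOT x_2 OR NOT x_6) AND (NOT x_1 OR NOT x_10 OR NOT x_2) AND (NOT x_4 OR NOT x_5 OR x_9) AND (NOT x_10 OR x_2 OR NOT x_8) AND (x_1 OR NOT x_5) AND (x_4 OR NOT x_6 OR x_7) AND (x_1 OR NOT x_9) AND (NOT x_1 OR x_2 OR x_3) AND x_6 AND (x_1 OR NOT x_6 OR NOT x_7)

Unsatisfiable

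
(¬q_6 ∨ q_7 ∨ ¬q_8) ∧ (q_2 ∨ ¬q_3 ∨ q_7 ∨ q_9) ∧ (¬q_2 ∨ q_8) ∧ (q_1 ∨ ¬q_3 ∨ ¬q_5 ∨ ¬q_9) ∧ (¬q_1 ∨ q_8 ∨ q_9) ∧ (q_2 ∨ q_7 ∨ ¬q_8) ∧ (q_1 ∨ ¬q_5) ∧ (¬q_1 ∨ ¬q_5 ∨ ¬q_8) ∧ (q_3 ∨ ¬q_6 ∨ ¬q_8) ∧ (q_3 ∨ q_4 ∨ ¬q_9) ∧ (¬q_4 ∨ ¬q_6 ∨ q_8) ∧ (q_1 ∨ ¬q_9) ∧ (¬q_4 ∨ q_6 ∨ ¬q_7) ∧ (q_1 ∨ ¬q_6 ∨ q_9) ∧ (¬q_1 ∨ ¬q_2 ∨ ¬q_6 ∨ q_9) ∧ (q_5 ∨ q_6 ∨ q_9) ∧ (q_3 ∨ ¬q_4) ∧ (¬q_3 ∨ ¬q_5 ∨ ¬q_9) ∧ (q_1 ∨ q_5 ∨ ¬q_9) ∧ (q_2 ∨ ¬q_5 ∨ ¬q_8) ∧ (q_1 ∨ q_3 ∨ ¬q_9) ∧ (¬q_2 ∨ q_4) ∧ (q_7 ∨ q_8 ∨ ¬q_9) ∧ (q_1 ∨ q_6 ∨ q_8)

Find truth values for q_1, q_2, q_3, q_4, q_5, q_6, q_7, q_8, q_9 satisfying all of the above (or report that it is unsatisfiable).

Try q_1 = False:
  (q_1 ∨ ¬q_5) forces q_5 = False.
  (q_1 ∨ ¬q_9) forces q_9 = False.
  (q_1 ∨ ¬q_6 ∨ q_9) forces q_6 = False.
  clause (q_5 ∨ q_6 ∨ q_9) is falsified — backtrack.
So q_1 = True.
Set q_2 = False.
Set q_3 = True.
Set q_4 = False.
Try q_5 = True:
  (¬q_1 ∨ ¬q_5 ∨ ¬q_8) forces q_8 = False.
  (¬q_1 ∨ q_8 ∨ q_9) forces q_9 = True.
  clause (¬q_3 ∨ ¬q_5 ∨ ¬q_9) is falsified — backtrack.
So q_5 = False.
Set q_6 = False.
  then (q_5 ∨ q_6 ∨ q_9) forces q_9 = True.
Try q_7 = False:
  (q_2 ∨ q_7 ∨ ¬q_8) forces q_8 = False.
  clause (q_7 ∨ q_8 ∨ ¬q_9) is falsified — backtrack.
So q_7 = True.
Set q_8 = False.
All clauses satisfied.

q_1 = True, q_2 = False, q_3 = True, q_4 = False, q_5 = False, q_6 = False, q_7 = True, q_8 = False, q_9 = True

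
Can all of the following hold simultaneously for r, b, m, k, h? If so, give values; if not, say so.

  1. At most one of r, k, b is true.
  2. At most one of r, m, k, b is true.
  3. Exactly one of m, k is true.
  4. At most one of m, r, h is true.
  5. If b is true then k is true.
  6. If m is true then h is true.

r: False; b: False; m: False; k: True; h: False

  (1) {r, k, b}: 1 true — at most one ✓
  (2) {r, m, k, b}: 1 true — at most one ✓
  (3) {m, k}: 1 true — exactly one ✓
  (4) {m, r, h}: 0 true — at most one ✓
  (5) b=F ⇒ k: vacuous ✓
  (6) m=F ⇒ h: vacuous ✓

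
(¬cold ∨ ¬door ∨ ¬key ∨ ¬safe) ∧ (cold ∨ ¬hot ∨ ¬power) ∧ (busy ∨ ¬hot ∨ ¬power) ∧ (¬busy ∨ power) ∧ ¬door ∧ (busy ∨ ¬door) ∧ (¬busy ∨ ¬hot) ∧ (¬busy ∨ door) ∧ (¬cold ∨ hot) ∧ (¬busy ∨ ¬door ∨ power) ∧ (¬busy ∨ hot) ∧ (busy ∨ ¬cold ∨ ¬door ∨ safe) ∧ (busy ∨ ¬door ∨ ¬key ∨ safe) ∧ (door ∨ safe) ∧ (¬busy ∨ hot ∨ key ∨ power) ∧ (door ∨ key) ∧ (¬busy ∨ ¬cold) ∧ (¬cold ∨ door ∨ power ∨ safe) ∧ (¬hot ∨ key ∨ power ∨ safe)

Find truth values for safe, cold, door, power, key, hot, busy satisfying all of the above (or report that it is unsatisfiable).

Unit clause (¬door) forces door = False.
In (¬busy ∨ door) only ¬busy is left, so busy = False.
In (door ∨ safe) only safe is left, so safe = True.
In (door ∨ key) only key is left, so key = True.
Set cold = False.
Set power = False.
Set hot = False.
All clauses satisfied.

safe = True, cold = False, door = False, power = False, key = True, hot = False, busy = False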